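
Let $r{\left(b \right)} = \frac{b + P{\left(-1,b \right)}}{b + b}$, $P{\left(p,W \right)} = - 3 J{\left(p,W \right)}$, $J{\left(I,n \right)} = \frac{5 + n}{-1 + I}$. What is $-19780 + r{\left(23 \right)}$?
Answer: $- \frac{909815}{46} \approx -19779.0$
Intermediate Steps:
$J{\left(I,n \right)} = \frac{5 + n}{-1 + I}$
$P{\left(p,W \right)} = - \frac{3 \left(5 + W\right)}{-1 + p}$ ($P{\left(p,W \right)} = - 3 \frac{5 + W}{-1 + p} = - \frac{3 \left(5 + W\right)}{-1 + p}$)
$r{\left(b \right)} = \frac{\frac{15}{2} + \frac{5 b}{2}}{2 b}$ ($r{\left(b \right)} = \frac{b + \frac{3 \left(-5 - b\right)}{-1 - 1}}{b + b} = \frac{b + \frac{3 \left(-5 - b\right)}{-2}}{2 b} = \left(b + 3 \left(- \frac{1}{2}\right) \left(-5 - b\right)\right) \frac{1}{2 b} = \left(b + \left(\frac{15}{2} + \frac{3 b}{2}\right)\right) \frac{1}{2 b} = \left(\frac{15}{2} + \frac{5 b}{2}\right) \frac{1}{2 b} = \frac{\frac{15}{2} + \frac{5 b}{2}}{2 b}$)
$-19780 + r{\left(23 \right)} = -19780 + \frac{5 \left(3 + 23\right)}{4 \cdot 23} = -19780 + \frac{5}{4} \cdot \frac{1}{23} \cdot 26 = -19780 + \frac{65}{46} = - \frac{909815}{46}$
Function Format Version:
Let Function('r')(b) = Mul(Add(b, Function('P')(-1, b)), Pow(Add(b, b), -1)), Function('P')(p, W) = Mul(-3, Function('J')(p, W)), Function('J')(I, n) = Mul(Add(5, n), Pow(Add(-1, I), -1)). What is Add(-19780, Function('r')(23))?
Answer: Rational(-909815, 46) ≈ -19779.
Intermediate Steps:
Function('J')(I, n) = Mul(Pow(Add(-1, I), -1), Add(5, n))
Function('P')(p, W) = Mul(-3, Pow(Add(-1, p), -1), Add(5, W)) (Function('P')(p, W) = Mul(-3, Mul(Pow(Add(-1, p), -1), Add(5, W))) = Mul(-3, Pow(Add(-1, p), -1), Add(5, W)))
Function('r')(b) = Mul(Rational(1, 2), Pow(b, -1), Add(Rational(15, 2), Mul(Rational(5, 2), b))) (Function('r')(b) = Mul(Add(b, Mul(3, Pow(Add(-1, -1), -1), Add(-5, Mul(-1, b)))), Pow(Add(b, b), -1)) = Mul(Add(b, Mul(3, Pow(-2, -1), Add(-5, Mul(-1, b)))), Pow(Mul(2, b), -1)) = Mul(Add(b, Mul(3, Rational(-1, 2), Add(-5, Mul(-1, b)))), Mul(Rational(1, 2), Pow(b, -1))) = Mul(Add(b, Add(Rational(15, 2), Mul(Rational(3, 2), b))), Mul(Rational(1, 2), Pow(b, -1))) = Mul(Add(Rational(15, 2), Mul(Rational(5, 2), b)), Mul(Rational(1, 2), Pow(b, -1))) = Mul(Rational(1, 2), Pow(b, -1), Add(Rational(15, 2), Mul(Rational(5, 2), b))))
Add(-19780, Function('r')(23)) = Add(-19780, Mul(Rational(5, 4), Pow(23, -1), Add(3, 23))) = Add(-19780, Mul(Rational(5, 4), Rational(1, 23), 26)) = Add(-19780, Rational(65, 46)) = Rational(-909815, 46)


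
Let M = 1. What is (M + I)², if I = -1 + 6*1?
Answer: 36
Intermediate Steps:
I = 5 (I = -1 + 6 = 5)
(M + I)² = (1 + 5)² = 6² = 36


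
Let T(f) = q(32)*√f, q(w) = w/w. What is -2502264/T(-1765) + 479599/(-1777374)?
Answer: -479599/1777374 + 2502264*I*√1765/1765 ≈ -0.26984 + 59561.0*I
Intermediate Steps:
q(w) = 1
T(f) = √f (T(f) = 1*√f = √f)
-2502264/T(-1765) + 479599/(-1777374) = -2502264*(-I*√1765/1765) + 479599/(-1777374) = -2502264*(-I*√1765/1765) + 479599*(-1/1777374) = -(-2502264)*I*√1765/1765 - 479599/1777374 = 2502264*I*√1765/1765 - 479599/1777374 = -479599/1777374 + 2502264*I*√1765/1765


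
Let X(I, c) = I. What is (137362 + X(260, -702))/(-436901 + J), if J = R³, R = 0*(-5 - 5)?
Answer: -137622/436901 ≈ -0.31500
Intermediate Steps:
R = 0 (R = 0*(-10) = 0)
J = 0 (J = 0³ = 0)
(137362 + X(260, -702))/(-436901 + J) = (137362 + 260)/(-436901 + 0) = 137622/(-436901) = 137622*(-1/436901) = -137622/436901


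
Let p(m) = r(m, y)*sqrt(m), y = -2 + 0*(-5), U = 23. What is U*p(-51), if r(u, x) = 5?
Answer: 115*I*sqrt(51) ≈ 821.26*I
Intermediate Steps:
y = -2 (y = -2 + 0 = -2)
p(m) = 5*sqrt(m)
U*p(-51) = 23*(5*sqrt(-51)) = 23*(5*(I*sqrt(51))) = 23*(5*I*sqrt(51)) = 115*I*sqrt(51)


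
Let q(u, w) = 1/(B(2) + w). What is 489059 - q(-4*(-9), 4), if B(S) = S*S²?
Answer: 5868707/12 ≈ 4.8906e+5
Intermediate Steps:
B(S) = S³
q(u, w) = 1/(8 + w) (q(u, w) = 1/(2³ + w) = 1/(8 + w))
489059 - q(-4*(-9), 4) = 489059 - 1/(8 + 4) = 489059 - 1/12 = 5868707/12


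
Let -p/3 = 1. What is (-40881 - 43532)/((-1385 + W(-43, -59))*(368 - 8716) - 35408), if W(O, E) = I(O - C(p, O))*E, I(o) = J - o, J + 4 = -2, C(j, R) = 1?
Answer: -84413/30242788 ≈ -0.0027912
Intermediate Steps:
p = -3 (p = -3*1 = -3)
J = -6 (J = -4 - 2 = -6)
I(o) = -6 - o
W(O, E) = E*(-5 - O) (W(O, E) = (-6 - (O - 1*1))*E = (-6 - (O - 1))*E = (-6 - (-1 + O))*E = (-6 + (1 - O))*E = (-5 - O)*E = E*(-5 - O))
(-40881 - 43532)/((-1385 + W(-43, -59))*(368 - 8716) - 35408) = (-40881 - 43532)/((-1385 - 1*(-59)*(5 - 43))*(368 - 8716) - 35408) = -84413/((-1385 - 1*(-59)*(-38))*(-8348) - 35408) = -84413/((-1385 - 2242)*(-8348) - 35408) = -84413/(-3627*(-8348) - 35408) = -84413/(30278196 - 35408) = -84413/30242788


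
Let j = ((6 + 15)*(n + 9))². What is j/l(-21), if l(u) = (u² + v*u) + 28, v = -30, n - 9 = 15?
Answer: 68607/157 ≈ 436.99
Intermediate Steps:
n = 24 (n = 9 + 15 = 24)
j = 480249 (j = ((6 + 15)*(24 + 9))² = (21*33)² = 693² = 480249)
l(u) = 28 + u² - 30*u (l(u) = (u² - 30*u) + 28 = 28 + u² - 30*u)
j/l(-21) = 480249/(28 + (-21)² - 30*(-21)) = 480249/(28 + 441 + 630) = 480249/1099 = 480249*(1/1099) = 68607/157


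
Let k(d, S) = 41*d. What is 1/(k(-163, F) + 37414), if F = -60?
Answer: 1/30731 ≈ 3.2540e-5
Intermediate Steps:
1/(k(-163, F) + 37414) = 1/(41*(-163) + 37414) = 1/(-6683 + 37414) = 1/30731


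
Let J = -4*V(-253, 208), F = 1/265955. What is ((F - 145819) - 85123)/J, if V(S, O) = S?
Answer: -61420179609/269146460 ≈ -228.20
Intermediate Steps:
F = 1/265955 ≈ 3.7600e-6
J = 1012 (J = -4*(-253) = 1012)
((F - 145819) - 85123)/J = ((1/265955 - 145819) - 85123)/1012 = (-38781292144/265955 - 85123)*(1/1012) = -61420179609/265955*1/1012 = -61420179609/269146460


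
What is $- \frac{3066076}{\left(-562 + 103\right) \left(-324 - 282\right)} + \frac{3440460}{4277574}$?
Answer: $- \frac{19866649132}{1944157383} \approx -10.219$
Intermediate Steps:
$- \frac{3066076}{\left(-562 + 103\right) \left(-324 - 282\right)} + \frac{3440460}{4277574} = - \frac{3066076}{\left(-459\right) \left(-324 - 282\right)} + 3440460 \cdot \frac{1}{4277574} = - \frac{3066076}{\left(-459\right) \left(-606\right)} + \frac{33730}{41937} = - \frac{3066076}{278154} + \frac{33730}{41937} = \left(-3066076\right) \frac{1}{278154} + \frac{33730}{41937} = - \frac{1533038}{139077} + \frac{33730}{41937} = - \frac{19866649132}{1944157383}$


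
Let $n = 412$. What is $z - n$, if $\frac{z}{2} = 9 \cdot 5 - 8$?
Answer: $-338$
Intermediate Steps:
$z = 74$ ($z = 2 \left(9 \cdot 5 - 8\right) = 2 \left(45 - 8\right) = 2 \cdot 37 = 74$)
$z - n = 74 - 412 = -338$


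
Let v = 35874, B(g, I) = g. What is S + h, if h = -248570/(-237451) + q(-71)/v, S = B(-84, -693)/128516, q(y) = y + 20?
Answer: 95310919233479/91228337494482 ≈ 1.0448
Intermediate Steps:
q(y) = 20 + y
S = -21/32129 (S = -84/128516 = -84*1/128516 = -21/32129 ≈ -0.00065362)
h = 2968363393/2839439058 (h = -248570/(-237451) + (20 - 71)/35874 = -248570*(-1/237451) - 51*1/35874 = 248570/237451 - 17/11958 = 2968363393/2839439058 ≈ 1.0454)
S + h = -21/32129 + 2968363393/2839439058 = 95310919233479/91228337494482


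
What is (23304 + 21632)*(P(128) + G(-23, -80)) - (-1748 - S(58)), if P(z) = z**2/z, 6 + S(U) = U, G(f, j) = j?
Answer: 2158728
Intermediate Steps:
S(U) = -6 + U
P(z) = z
(23304 + 21632)*(P(128) + G(-23, -80)) - (-1748 - S(58)) = (23304 + 21632)*(128 - 80) - (-1748 - (-6 + 58)) = 44936*48 - (-1748 - 1*52) = 2156928 - (-1748 - 52) = 2156928 - 1*(-1800) = 2156928 + 1800 = 2158728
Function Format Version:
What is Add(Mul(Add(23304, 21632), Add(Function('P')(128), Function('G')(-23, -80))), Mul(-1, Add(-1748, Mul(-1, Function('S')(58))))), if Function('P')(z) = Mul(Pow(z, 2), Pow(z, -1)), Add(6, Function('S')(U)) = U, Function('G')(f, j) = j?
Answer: 2158728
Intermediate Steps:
Function('S')(U) = Add(-6, U)
Function('P')(z) = z
Add(Mul(Add(23304, 21632), Add(Function('P')(128), Function('G')(-23, -80))), Mul(-1, Add(-1748, Mul(-1, Function('S')(58))))) = Add(Mul(Add(23304, 21632), Add(128, -80)), Mul(-1, Add(-1748, Mul(-1, Add(-6, 58))))) = Add(Mul(44936, 48), Mul(-1, Add(-1748, Mul(-1, 52)))) = Add(2156928, Mul(-1, Add(-1748, -52))) = Add(2156928, Mul(-1, -1800)) = Add(2156928, 1800) = 2158728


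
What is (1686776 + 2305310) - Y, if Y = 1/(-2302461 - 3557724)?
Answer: 23394362495911/5860185 ≈ 3.9921e+6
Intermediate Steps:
Y = -1/5860185 (Y = 1/(-5860185) = -1/5860185 ≈ -1.7064e-7)
(1686776 + 2305310) - Y = (1686776 + 2305310) - 1*(-1/5860185) = 3992086 + 1/5860185 = 23394362495911/5860185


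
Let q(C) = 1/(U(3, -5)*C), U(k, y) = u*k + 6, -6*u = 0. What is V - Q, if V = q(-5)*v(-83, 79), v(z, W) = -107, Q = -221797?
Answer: 6654017/30 ≈ 2.2180e+5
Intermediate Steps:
u = 0 (u = -⅙*0 = 0)
U(k, y) = 6 (U(k, y) = 0*k + 6 = 0 + 6 = 6)
q(C) = 1/(6*C)
V = 107/30 (V = ((⅙)/(-5))*(-107) = ((⅙)*(-⅕))*(-107) = -1/30*(-107) = 107/30 ≈ 3.5667)
V - Q = 107/30 - 1*(-221797) = 107/30 + 221797 = 6654017/30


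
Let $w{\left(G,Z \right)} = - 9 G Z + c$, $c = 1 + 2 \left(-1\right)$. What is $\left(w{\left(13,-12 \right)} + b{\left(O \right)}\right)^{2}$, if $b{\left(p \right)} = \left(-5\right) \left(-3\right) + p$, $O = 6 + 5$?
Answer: $2042041$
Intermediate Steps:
$c = -1$ ($c = 1 - 2 = -1$)
$w{\left(G,Z \right)} = -1 - 9 G Z$ ($w{\left(G,Z \right)} = - 9 G Z - 1 = -1 - 9 G Z$)
$O = 11$
$b{\left(p \right)} = 15 + p$
$\left(w{\left(13,-12 \right)} + b{\left(O \right)}\right)^{2} = \left(\left(-1 - 117 \left(-12\right)\right) + \left(15 + 11\right)\right)^{2} = \left(\left(-1 + 1404\right) + 26\right)^{2} = \left(1403 + 26\right)^{2} = 1429^{2} = 2042041$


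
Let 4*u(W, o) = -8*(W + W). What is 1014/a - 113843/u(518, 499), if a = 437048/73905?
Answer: 25628731463/113195432 ≈ 226.41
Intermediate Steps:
u(W, o) = -4*W (u(W, o) = (-8*(W + W))/4 = (-16*W)/4 = -4*W)
a = 437048/73905 (a = 437048*(1/73905) = 437048/73905 ≈ 5.9136)
1014/a - 113843/u(518, 499) = 1014/(437048/73905) - 113843/((-4*518)) = 1014*(73905/437048) - 113843/(-2072) = 37469835/218524 - 113843*(-1/2072) = 37469835/218524 + 113843/2072 = 25628731463/113195432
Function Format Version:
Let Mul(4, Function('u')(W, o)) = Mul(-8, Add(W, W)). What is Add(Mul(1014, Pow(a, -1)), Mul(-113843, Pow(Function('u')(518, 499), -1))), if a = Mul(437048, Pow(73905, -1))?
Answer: Rational(25628731463, 113195432) ≈ 226.41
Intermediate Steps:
Function('u')(W, o) = Mul(-4, W) (Function('u')(W, o) = Mul(Rational(1, 4), Mul(-8, Add(W, W))) = Mul(Rational(1, 4), Mul(-8, Mul(2, W))) = Mul(Rational(1, 4), Mul(-16, W)) = Mul(-4, W))
a = Rational(437048, 73905) (a = Mul(437048, Rational(1, 73905)) = Rational(437048, 73905) ≈ 5.9136)
Add(Mul(1014, Pow(a, -1)), Mul(-113843, Pow(Function('u')(518, 499), -1))) = Add(Mul(1014, Pow(Rational(437048, 73905), -1)), Mul(-113843, Pow(Mul(-4, 518), -1))) = Add(Mul(1014, Rational(73905, 437048)), Mul(-113843, Pow(-2072, -1))) = Add(Rational(37469835, 218524), Mul(-113843, Rational(-1, 2072))) = Add(Rational(37469835, 218524), Rational(113843, 2072)) = Rational(25628731463, 113195432)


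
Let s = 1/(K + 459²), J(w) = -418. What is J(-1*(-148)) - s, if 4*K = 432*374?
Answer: -104948515/251073 ≈ -418.00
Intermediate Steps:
K = 40392 (K = (432*374)/4 = (¼)*161568 = 40392)
s = 1/251073 (s = 1/(40392 + 459²) = 1/(40392 + 210681) = 1/251073 ≈ 3.9829e-6)
J(-1*(-148)) - s = -418 - 1*1/251073 = -418 - 1/251073 = -104948515/251073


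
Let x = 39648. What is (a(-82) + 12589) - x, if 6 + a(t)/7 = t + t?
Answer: -28249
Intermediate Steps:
a(t) = -42 + 14*t (a(t) = -42 + 7*(t + t) = -42 + 7*(2*t) = -42 + 14*t)
(a(-82) + 12589) - x = ((-42 + 14*(-82)) + 12589) - 1*39648 = ((-42 - 1148) + 12589) - 39648 = (-1190 + 12589) - 39648 = 11399 - 39648 = -28249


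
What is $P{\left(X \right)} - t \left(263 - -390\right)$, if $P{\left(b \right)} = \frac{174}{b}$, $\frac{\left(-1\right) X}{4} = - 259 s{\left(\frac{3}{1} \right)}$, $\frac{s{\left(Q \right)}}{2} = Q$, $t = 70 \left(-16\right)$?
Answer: $\frac{757688989}{1036} \approx 7.3136 \cdot 10^{5}$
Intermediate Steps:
$t = -1120$
$s{\left(Q \right)} = 2 Q$
$X = 6216$ ($X = - 4 \left(- 259 \cdot 2 \cdot \frac{3}{1}\right) = - 4 \left(- 259 \cdot 2 \cdot 3 \cdot 1\right) = - 4 \left(- 259 \cdot 2 \cdot 3\right) = - 4 \left(\left(-259\right) 6\right) = \left(-4\right) \left(-1554\right) = 6216$)
$P{\left(X \right)} - t \left(263 - -390\right) = \frac{174}{6216} - - 1120 \left(263 - -390\right) = 174 \cdot \frac{1}{6216} - - 1120 \left(263 + 390\right) = \frac{29}{1036} - \left(-1120\right) 653 = \frac{29}{1036} - -731360 = \frac{29}{1036} + 731360 = \frac{757688989}{1036}$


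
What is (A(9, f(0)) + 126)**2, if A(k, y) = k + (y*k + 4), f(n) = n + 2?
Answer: 24649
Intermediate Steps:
f(n) = 2 + n
A(k, y) = 4 + k + k*y (A(k, y) = k + (k*y + 4) = k + (4 + k*y) = 4 + k + k*y)
(A(9, f(0)) + 126)**2 = ((4 + 9 + 9*(2 + 0)) + 126)**2 = ((4 + 9 + 9*2) + 126)**2 = ((4 + 9 + 18) + 126)**2 = (31 + 126)**2 = 157**2 = 24649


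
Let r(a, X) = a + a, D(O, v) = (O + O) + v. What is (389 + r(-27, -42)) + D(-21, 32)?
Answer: 325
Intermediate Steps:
D(O, v) = v + 2*O (D(O, v) = 2*O + v = v + 2*O)
r(a, X) = 2*a
(389 + r(-27, -42)) + D(-21, 32) = (389 + 2*(-27)) + (32 + 2*(-21)) = (389 - 54) + (32 - 42) = 335 - 10 = 325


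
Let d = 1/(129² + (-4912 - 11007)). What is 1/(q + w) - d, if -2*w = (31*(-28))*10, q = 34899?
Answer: -38517/28330558 ≈ -0.0013596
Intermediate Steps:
w = 4340 (w = -31*(-28)*10/2 = -(-434)*10 = -½*(-8680) = 4340)
d = 1/722 (d = 1/(16641 - 15919) = 1/722 ≈ 0.0013850)
1/(q + w) - d = 1/(34899 + 4340) - 1*1/722 = 1/39239 - 1/722 = -38517/28330558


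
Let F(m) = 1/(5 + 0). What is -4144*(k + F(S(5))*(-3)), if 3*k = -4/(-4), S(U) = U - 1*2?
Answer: 16576/15 ≈ 1105.1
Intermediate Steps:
S(U) = -2 + U (S(U) = U - 2 = -2 + U)
F(m) = ⅕ (F(m) = 1/5 = ⅕)
k = ⅓ (k = (-4/(-4))/3 = (-4*(-¼))/3 = (⅓)*1 = ⅓ ≈ 0.33333)
-4144*(k + F(S(5))*(-3)) = -4144*(⅓ + (⅕)*(-3)) = -4144*(⅓ - ⅗) = -4144*(-4/15) = 16576/15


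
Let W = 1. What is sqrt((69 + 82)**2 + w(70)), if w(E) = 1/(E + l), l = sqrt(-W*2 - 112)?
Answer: sqrt((1596071 + 22801*I*sqrt(114))/(70 + I*sqrt(114))) ≈ 151.0 - 0.e-5*I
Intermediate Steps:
l = I*sqrt(114) (l = sqrt(-1*1*2 - 112) = sqrt(-1*2 - 112) = sqrt(-2 - 112) = sqrt(-114) = I*sqrt(114) ≈ 10.677*I)
w(E) = 1/(E + I*sqrt(114))
sqrt((69 + 82)**2 + w(70)) = sqrt((69 + 82)**2 + 1/(70 + I*sqrt(114))) = sqrt(151**2 + 1/(70 + I*sqrt(114))) = sqrt(22801 + 1/(70 + I*sqrt(114)))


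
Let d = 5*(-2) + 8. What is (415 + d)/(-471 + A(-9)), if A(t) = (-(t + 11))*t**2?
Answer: -413/633 ≈ -0.65245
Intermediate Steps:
d = -2 (d = -10 + 8 = -2)
A(t) = t**2*(-11 - t) (A(t) = (-(11 + t))*t**2 = (-11 - t)*t**2 = t**2*(-11 - t))
(415 + d)/(-471 + A(-9)) = (415 - 2)/(-471 + (-9)**2*(-11 - 1*(-9))) = 413/(-471 + 81*(-11 + 9)) = 413/(-471 + 81*(-2)) = 413/(-471 - 162) = 413/(-633) = 413*(-1/633) = -413/633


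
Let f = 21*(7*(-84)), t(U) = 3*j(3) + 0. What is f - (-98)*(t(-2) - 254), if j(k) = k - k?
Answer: -37240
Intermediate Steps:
j(k) = 0
t(U) = 0 (t(U) = 3*0 + 0 = 0 + 0 = 0)
f = -12348 (f = 21*(-588) = -12348)
f - (-98)*(t(-2) - 254) = -12348 - (-98)*(0 - 254) = -12348 - (-98)*(-254) = -12348 - 1*24892 = -12348 - 24892 = -37240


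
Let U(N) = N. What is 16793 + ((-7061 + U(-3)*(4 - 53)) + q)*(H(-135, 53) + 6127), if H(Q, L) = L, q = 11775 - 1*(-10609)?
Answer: 95621393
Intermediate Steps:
q = 22384 (q = 11775 + 10609 = 22384)
16793 + ((-7061 + U(-3)*(4 - 53)) + q)*(H(-135, 53) + 6127) = 16793 + ((-7061 - 3*(4 - 53)) + 22384)*(53 + 6127) = 16793 + ((-7061 - 3*(-49)) + 22384)*6180 = 16793 + ((-7061 + 147) + 22384)*6180 = 16793 + (-6914 + 22384)*6180 = 16793 + 15470*6180 = 16793 + 95604600 = 95621393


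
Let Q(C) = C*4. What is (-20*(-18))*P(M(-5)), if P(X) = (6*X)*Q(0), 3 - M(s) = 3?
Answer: 0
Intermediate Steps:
Q(C) = 4*C
M(s) = 0 (M(s) = 3 - 1*3 = 3 - 3 = 0)
P(X) = 0 (P(X) = (6*X)*(4*0) = (6*X)*0 = 0)
(-20*(-18))*P(M(-5)) = -20*(-18)*0 = 360*0 = 0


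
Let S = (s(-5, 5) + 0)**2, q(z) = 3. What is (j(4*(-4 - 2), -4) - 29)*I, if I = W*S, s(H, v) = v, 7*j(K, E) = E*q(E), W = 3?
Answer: -16125/7 ≈ -2303.6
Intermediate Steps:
j(K, E) = 3*E/7 (j(K, E) = (E*3)/7 = (3*E)/7 = 3*E/7)
S = 25 (S = (5 + 0)**2 = 5**2 = 25)
I = 75 (I = 3*25 = 75)
(j(4*(-4 - 2), -4) - 29)*I = ((3/7)*(-4) - 29)*75 = (-12/7 - 29)*75 = -215/7*75 = -16125/7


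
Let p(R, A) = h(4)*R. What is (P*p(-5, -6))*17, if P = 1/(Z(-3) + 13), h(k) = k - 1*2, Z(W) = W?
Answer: -17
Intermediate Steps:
h(k) = -2 + k (h(k) = k - 2 = -2 + k)
p(R, A) = 2*R (p(R, A) = (-2 + 4)*R = 2*R)
P = 1/10 (P = 1/(-3 + 13) = 1/10 ≈ 0.10000)
(P*p(-5, -6))*17 = ((2*(-5))/10)*17 = ((1/10)*(-10))*17 = -1*17 = -17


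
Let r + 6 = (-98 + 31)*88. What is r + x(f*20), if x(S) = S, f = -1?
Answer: -5922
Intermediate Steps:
r = -5902 (r = -6 + (-98 + 31)*88 = -6 - 67*88 = -6 - 5896 = -5902)
r + x(f*20) = -5902 - 1*20 = -5902 - 20 = -5922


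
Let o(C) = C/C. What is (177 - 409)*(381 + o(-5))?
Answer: -88624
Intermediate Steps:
o(C) = 1
(177 - 409)*(381 + o(-5)) = (177 - 409)*(381 + 1) = -232*382 = -88624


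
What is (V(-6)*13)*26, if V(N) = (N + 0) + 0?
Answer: -2028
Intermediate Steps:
V(N) = N (V(N) = N + 0 = N)
(V(-6)*13)*26 = -6*13*26 = -78*26 = -2028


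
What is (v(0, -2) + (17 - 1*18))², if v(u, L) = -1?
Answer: 4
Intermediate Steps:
(v(0, -2) + (17 - 1*18))² = (-1 + (17 - 1*18))² = (-1 + (17 - 18))² = (-1 - 1)² = (-2)² = 4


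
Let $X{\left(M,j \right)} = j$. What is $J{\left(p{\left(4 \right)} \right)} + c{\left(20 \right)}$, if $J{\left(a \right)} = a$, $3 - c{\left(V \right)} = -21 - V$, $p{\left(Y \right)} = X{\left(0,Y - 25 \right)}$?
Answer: $23$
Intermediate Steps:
$p{\left(Y \right)} = -25 + Y$ ($p{\left(Y \right)} = Y - 25 = -25 + Y$)
$c{\left(V \right)} = 24 + V$ ($c{\left(V \right)} = 3 - \left(-21 - V\right) = 3 + \left(21 + V\right) = 24 + V$)
$J{\left(p{\left(4 \right)} \right)} + c{\left(20 \right)} = \left(-25 + 4\right) + \left(24 + 20\right) = -21 + 44 = 23$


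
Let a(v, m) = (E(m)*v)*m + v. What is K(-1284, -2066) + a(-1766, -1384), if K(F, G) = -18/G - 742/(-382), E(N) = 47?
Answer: 22664788298568/197303 ≈ 1.1487e+8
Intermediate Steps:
K(F, G) = 371/191 - 18/G (K(F, G) = -18/G - 742*(-1/382) = -18/G + 371/191 = 371/191 - 18/G)
a(v, m) = v + 47*m*v (a(v, m) = (47*v)*m + v = 47*m*v + v = v + 47*m*v)
K(-1284, -2066) + a(-1766, -1384) = (371/191 - 18/(-2066)) - 1766*(1 + 47*(-1384)) = (371/191 - 18*(-1/2066)) - 1766*(1 - 65048) = (371/191 + 9/1033) - 1766*(-65047) = 384962/197303 + 114873002 = 22664788298568/197303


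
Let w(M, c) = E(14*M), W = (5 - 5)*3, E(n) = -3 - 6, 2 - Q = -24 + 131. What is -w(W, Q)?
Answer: 9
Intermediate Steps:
Q = -105 (Q = 2 - (-24 + 131) = 2 - 1*107 = 2 - 107 = -105)
E(n) = -9
W = 0 (W = 0*3 = 0)
w(M, c) = -9
-w(W, Q) = -1*(-9) = 9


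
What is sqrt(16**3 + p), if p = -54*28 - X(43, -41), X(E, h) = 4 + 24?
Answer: 6*sqrt(71) ≈ 50.557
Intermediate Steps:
X(E, h) = 28
p = -1540 (p = -54*28 - 1*28 = -1512 - 28 = -1540)
sqrt(16**3 + p) = sqrt(16**3 - 1540) = sqrt(4096 - 1540) = sqrt(2556) = 6*sqrt(71)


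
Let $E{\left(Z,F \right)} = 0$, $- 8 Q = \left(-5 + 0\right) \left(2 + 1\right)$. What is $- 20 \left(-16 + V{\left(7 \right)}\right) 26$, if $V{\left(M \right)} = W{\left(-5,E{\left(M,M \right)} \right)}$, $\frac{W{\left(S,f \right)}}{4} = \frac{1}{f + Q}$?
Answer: $\frac{21632}{3} \approx 7210.7$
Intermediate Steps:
$Q = \frac{15}{8}$ ($Q = - \frac{\left(-5 + 0\right) \left(2 + 1\right)}{8} = - \frac{\left(-5\right) 3}{8} = \left(- \frac{1}{8}\right) \left(-15\right) = \frac{15}{8} \approx 1.875$)
$W{\left(S,f \right)} = \frac{4}{\frac{15}{8} + f}$ ($W{\left(S,f \right)} = \frac{4}{f + \frac{15}{8}} = \frac{4}{\frac{15}{8} + f}$)
$V{\left(M \right)} = \frac{32}{15}$ ($V{\left(M \right)} = \frac{32}{15 + 8 \cdot 0} = \frac{32}{15 + 0} = \frac{32}{15}$)
$- 20 \left(-16 + V{\left(7 \right)}\right) 26 = - 20 \left(-16 + \frac{32}{15}\right) 26 = - 20 \left(\left(- \frac{208}{15}\right) 26\right) = \left(-20\right) \left(- \frac{5408}{15}\right) = \frac{21632}{3}$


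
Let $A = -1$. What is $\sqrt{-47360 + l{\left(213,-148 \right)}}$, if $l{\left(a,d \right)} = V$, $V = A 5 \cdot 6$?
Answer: $i \sqrt{47390} \approx 217.69 i$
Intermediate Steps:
$V = -30$ ($V = \left(-1\right) 5 \cdot 6 = \left(-5\right) 6 = -30$)
$l{\left(a,d \right)} = -30$
$\sqrt{-47360 + l{\left(213,-148 \right)}} = \sqrt{-47360 - 30} = \sqrt{-47390} = i \sqrt{47390}$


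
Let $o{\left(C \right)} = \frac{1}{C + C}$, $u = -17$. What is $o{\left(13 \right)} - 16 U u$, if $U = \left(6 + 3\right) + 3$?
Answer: $\frac{84865}{26} \approx 3264.0$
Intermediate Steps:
$o{\left(C \right)} = \frac{1}{2 C}$
$U = 12$ ($U = 9 + 3 = 12$)
$o{\left(13 \right)} - 16 U u = \frac{1}{2 \cdot 13} - 16 \cdot 12 \left(-17\right) = \frac{1}{2} \cdot \frac{1}{13} - 192 \left(-17\right) = \frac{1}{26} - -3264 = \frac{1}{26} + 3264 = \frac{84865}{26}$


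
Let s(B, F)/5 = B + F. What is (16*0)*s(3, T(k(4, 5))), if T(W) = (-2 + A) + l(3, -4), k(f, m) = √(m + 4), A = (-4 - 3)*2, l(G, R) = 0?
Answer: 0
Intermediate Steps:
A = -14 (A = -7*2 = -14)
k(f, m) = √(4 + m)
T(W) = -16 (T(W) = (-2 - 14) + 0 = -16 + 0 = -16)
s(B, F) = 5*B + 5*F (s(B, F) = 5*(B + F) = 5*B + 5*F)
(16*0)*s(3, T(k(4, 5))) = (16*0)*(5*3 + 5*(-16)) = 0*(15 - 80) = 0*(-65) = 0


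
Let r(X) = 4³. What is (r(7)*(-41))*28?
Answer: -73472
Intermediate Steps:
r(X) = 64
(r(7)*(-41))*28 = (64*(-41))*28 = -2624*28 = -73472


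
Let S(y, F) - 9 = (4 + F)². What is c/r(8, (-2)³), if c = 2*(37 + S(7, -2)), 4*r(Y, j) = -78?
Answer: -200/39 ≈ -5.1282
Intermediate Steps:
S(y, F) = 9 + (4 + F)²
r(Y, j) = -39/2 (r(Y, j) = (¼)*(-78) = -39/2)
c = 100 (c = 2*(37 + (9 + (4 - 2)²)) = 2*(37 + (9 + 2²)) = 2*(37 + (9 + 4)) = 2*(37 + 13) = 2*50 = 100)
c/r(8, (-2)³) = 100/(-39/2) = 100*(-2/39) = -200/39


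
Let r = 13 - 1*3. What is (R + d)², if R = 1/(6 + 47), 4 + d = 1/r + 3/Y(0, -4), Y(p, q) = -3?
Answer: 6692569/280900 ≈ 23.825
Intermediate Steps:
r = 10 (r = 13 - 3 = 10)
d = -49/10 (d = -4 + (1/10 + 3/(-3)) = -4 + (1*(⅒) + 3*(-⅓)) = -4 + (⅒ - 1) = -4 - 9/10 = -49/10 ≈ -4.9000)
R = 1/53 ≈ 0.018868
(R + d)² = (1/53 - 49/10)² = (-2587/530)² = 6692569/280900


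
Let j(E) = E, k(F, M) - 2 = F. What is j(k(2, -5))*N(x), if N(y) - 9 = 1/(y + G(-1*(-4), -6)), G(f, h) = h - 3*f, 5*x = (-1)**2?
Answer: 3184/89 ≈ 35.775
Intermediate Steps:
k(F, M) = 2 + F
x = 1/5 (x = (1/5)*(-1)**2 = (1/5)*1 = 1/5 ≈ 0.20000)
N(y) = 9 + 1/(-18 + y) (N(y) = 9 + 1/(y + (-6 - (-3)*(-4))) = 9 + 1/(y + (-6 - 3*4)) = 9 + 1/(y + (-6 - 12)) = 9 + 1/(y - 18) = 9 + 1/(-18 + y))
j(k(2, -5))*N(x) = (2 + 2)*((-161 + 9*(1/5))/(-18 + 1/5)) = 4*((-161 + 9/5)/(-89/5)) = 4*(-5/89*(-796/5)) = 4*(796/89) = 3184/89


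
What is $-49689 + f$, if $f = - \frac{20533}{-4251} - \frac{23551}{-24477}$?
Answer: $- \frac{574402617929}{11561303} \approx -49683.0$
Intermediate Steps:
$f = \frac{66966838}{11561303}$ ($f = \left(-20533\right) \left(- \frac{1}{4251}\right) - - \frac{23551}{24477} = \frac{20533}{4251} + \frac{23551}{24477} = \frac{66966838}{11561303} \approx 5.7923$)
$-49689 + f = -49689 + \frac{66966838}{11561303} = - \frac{574402617929}{11561303}$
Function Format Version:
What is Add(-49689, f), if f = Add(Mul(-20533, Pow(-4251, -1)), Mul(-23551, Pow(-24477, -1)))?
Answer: Rational(-574402617929, 11561303) ≈ -49683.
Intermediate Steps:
f = Rational(66966838, 11561303) (f = Add(Mul(-20533, Rational(-1, 4251)), Mul(-23551, Rational(-1, 24477))) = Add(Rational(20533, 4251), Rational(23551, 24477)) = Rational(66966838, 11561303) ≈ 5.7923)
Add(-49689, f) = Add(-49689, Rational(66966838, 11561303)) = Rational(-574402617929, 11561303)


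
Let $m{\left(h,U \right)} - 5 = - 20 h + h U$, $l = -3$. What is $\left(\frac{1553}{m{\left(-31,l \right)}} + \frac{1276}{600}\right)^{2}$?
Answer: $\frac{13339788004}{724955625} \approx 18.401$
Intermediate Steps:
$m{\left(h,U \right)} = 5 - 20 h + U h$ ($m{\left(h,U \right)} = 5 + \left(- 20 h + h U\right) = 5 + \left(- 20 h + U h\right) = 5 - 20 h + U h$)
$\left(\frac{1553}{m{\left(-31,l \right)}} + \frac{1276}{600}\right)^{2} = \left(\frac{1553}{5 - -620 - -93} + \frac{1276}{600}\right)^{2} = \left(\frac{1553}{5 + 620 + 93} + 1276 \cdot \frac{1}{600}\right)^{2} = \left(\frac{1553}{718} + \frac{319}{150}\right)^{2} = \left(\frac{115498}{26925}\right)^{2} = \frac{13339788004}{724955625}$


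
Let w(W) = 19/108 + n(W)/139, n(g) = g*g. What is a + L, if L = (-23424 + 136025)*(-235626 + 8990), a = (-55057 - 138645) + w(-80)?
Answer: -383100743983415/15012 ≈ -2.5520e+10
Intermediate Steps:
n(g) = g²
w(W) = 19/108 + W²/139
a = -2907160583/15012 (a = (-55057 - 138645) + (19/108 + (1/139)*(-80)²) = -193702 + (19/108 + (1/139)*6400) = -193702 + (19/108 + 6400/139) = -193702 + 693841/15012 = -2907160583/15012 ≈ -1.9366e+5)
L = -25519440236 (L = 112601*(-226636) = -25519440236)
a + L = -2907160583/15012 - 25519440236 = -383100743983415/15012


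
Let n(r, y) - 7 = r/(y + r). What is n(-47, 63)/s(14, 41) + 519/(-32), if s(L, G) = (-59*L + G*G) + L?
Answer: -450881/27808 ≈ -16.214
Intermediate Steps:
n(r, y) = 7 + r/(r + y) (n(r, y) = 7 + r/(y + r) = 7 + r/(r + y))
s(L, G) = G² - 58*L (s(L, G) = (-59*L + G²) + L = (G² - 59*L) + L = G² - 58*L)
n(-47, 63)/s(14, 41) + 519/(-32) = ((7*63 + 8*(-47))/(-47 + 63))/(41² - 58*14) + 519/(-32) = ((441 - 376)/16)/(1681 - 812) + 519*(-1/32) = ((1/16)*65)/869 - 519/32 = (65/16)*(1/869) - 519/32 = 65/13904 - 519/32 = -450881/27808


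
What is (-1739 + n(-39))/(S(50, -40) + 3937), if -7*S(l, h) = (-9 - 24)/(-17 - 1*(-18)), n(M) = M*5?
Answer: -6769/13796 ≈ -0.49065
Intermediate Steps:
n(M) = 5*M
S(l, h) = 33/7 (S(l, h) = -(-9 - 24)/(7*(-17 - 1*(-18))) = -(-33)/(7*(-17 + 18)) = -(-33)/(7*1) = -(-33)/7 = -⅐*(-33) = 33/7)
(-1739 + n(-39))/(S(50, -40) + 3937) = (-1739 + 5*(-39))/(33/7 + 3937) = (-1739 - 195)/(27592/7) = -1934*7/27592 = -6769/13796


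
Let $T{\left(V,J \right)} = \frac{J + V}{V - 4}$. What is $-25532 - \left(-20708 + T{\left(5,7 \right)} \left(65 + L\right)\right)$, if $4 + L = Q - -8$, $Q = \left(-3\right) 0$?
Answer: $-5652$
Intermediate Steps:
$Q = 0$
$T{\left(V,J \right)} = \frac{J + V}{-4 + V}$
$L = 4$ ($L = -4 + \left(0 - -8\right) = -4 + \left(0 + 8\right) = -4 + 8 = 4$)
$-25532 - \left(-20708 + T{\left(5,7 \right)} \left(65 + L\right)\right) = -25532 - \left(-20708 + \frac{7 + 5}{-4 + 5} \left(65 + 4\right)\right) = -25532 - \left(-20708 + 1^{-1} \cdot 12 \cdot 69\right) = -25532 - \left(-20708 + 1 \cdot 12 \cdot 69\right) = -25532 - \left(-20708 + 12 \cdot 69\right) = -25532 - \left(-20708 + 828\right) = -25532 - -19880 = -25532 + 19880 = -5652$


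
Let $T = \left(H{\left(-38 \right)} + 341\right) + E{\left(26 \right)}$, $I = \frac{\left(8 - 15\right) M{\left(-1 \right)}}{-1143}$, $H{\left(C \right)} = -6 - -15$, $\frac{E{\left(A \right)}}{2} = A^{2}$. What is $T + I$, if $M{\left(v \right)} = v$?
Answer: $\frac{1945379}{1143} \approx 1702.0$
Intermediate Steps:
$E{\left(A \right)} = 2 A^{2}$
$H{\left(C \right)} = 9$ ($H{\left(C \right)} = -6 + 15 = 9$)
$I = - \frac{7}{1143}$ ($I = \frac{\left(8 - 15\right) \left(-1\right)}{-1143} = \left(-7\right) \left(-1\right) \left(- \frac{1}{1143}\right) = 7 \left(- \frac{1}{1143}\right) = - \frac{7}{1143} \approx -0.0061242$)
$T = 1702$ ($T = \left(9 + 341\right) + 2 \cdot 26^{2} = 350 + 2 \cdot 676 = 350 + 1352 = 1702$)
$T + I = 1702 - \frac{7}{1143} = \frac{1945379}{1143}$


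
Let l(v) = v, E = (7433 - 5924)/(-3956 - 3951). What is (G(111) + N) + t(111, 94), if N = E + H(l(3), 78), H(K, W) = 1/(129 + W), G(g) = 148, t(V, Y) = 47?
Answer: 318861599/1636749 ≈ 194.81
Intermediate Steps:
E = -1509/7907 (E = 1509/(-7907) = 1509*(-1/7907) = -1509/7907 ≈ -0.19084)
N = -304456/1636749 (N = -1509/7907 + 1/(129 + 78) = -1509/7907 + 1/207 = -304456/1636749 ≈ -0.18601)
(G(111) + N) + t(111, 94) = (148 - 304456/1636749) + 47 = 241934396/1636749 + 47 = 318861599/1636749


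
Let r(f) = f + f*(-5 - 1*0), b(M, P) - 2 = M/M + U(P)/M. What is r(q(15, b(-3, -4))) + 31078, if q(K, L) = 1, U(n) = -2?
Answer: 31074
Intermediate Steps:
b(M, P) = 3 - 2/M (b(M, P) = 2 + (M/M - 2/M) = 2 + (1 - 2/M) = 3 - 2/M)
r(f) = -4*f (r(f) = f + f*(-5 + 0) = f + f*(-5) = f - 5*f = -4*f)
r(q(15, b(-3, -4))) + 31078 = -4*1 + 31078 = -4 + 31078 = 31074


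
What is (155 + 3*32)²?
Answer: 63001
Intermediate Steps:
(155 + 3*32)² = (155 + 96)² = 251² = 63001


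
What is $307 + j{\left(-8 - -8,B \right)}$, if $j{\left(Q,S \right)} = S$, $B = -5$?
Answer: $302$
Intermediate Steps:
$307 + j{\left(-8 - -8,B \right)} = 307 - 5 = 302$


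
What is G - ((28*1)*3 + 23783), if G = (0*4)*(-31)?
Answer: -23867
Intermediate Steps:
G = 0 (G = 0*(-31) = 0)
G - ((28*1)*3 + 23783) = 0 - ((28*1)*3 + 23783) = 0 - (28*3 + 23783) = 0 - (84 + 23783) = 0 - 1*23867 = 0 - 23867 = -23867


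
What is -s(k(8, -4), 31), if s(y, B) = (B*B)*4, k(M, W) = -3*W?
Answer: -3844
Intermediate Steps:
s(y, B) = 4*B² (s(y, B) = B²*4 = 4*B²)
-s(k(8, -4), 31) = -4*31² = -4*961 = -1*3844 = -3844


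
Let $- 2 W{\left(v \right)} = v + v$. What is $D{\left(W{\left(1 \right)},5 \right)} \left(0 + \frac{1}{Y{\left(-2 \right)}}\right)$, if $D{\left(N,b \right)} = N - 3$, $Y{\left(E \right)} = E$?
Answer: $2$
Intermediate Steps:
$W{\left(v \right)} = - v$ ($W{\left(v \right)} = - \frac{v + v}{2} = - \frac{2 v}{2} = - v$)
$D{\left(N,b \right)} = -3 + N$ ($D{\left(N,b \right)} = N - 3 = -3 + N$)
$D{\left(W{\left(1 \right)},5 \right)} \left(0 + \frac{1}{Y{\left(-2 \right)}}\right) = \left(-3 - 1\right) \left(0 + \frac{1}{-2}\right) = \left(-3 - 1\right) \left(0 - \frac{1}{2}\right) = \left(-4\right) \left(- \frac{1}{2}\right) = 2$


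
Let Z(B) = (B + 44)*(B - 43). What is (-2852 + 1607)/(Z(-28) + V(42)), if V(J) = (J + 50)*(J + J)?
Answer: -1245/6592 ≈ -0.18887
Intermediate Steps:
Z(B) = (-43 + B)*(44 + B) (Z(B) = (44 + B)*(-43 + B) = (-43 + B)*(44 + B))
V(J) = 2*J*(50 + J) (V(J) = (50 + J)*(2*J) = 2*J*(50 + J))
(-2852 + 1607)/(Z(-28) + V(42)) = (-2852 + 1607)/((-1892 - 28 + (-28)²) + 2*42*(50 + 42)) = -1245/((-1892 - 28 + 784) + 2*42*92) = -1245/(-1136 + 7728) = -1245/6592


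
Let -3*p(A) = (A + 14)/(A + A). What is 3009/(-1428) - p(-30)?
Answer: -2543/1260 ≈ -2.0183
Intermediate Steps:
p(A) = -(14 + A)/(6*A) (p(A) = -(A + 14)/(3*(A + A)) = -(14 + A)/(3*(2*A)) = -(14 + A)*1/(2*A)/3 = -(14 + A)/(6*A))
3009/(-1428) - p(-30) = 3009/(-1428) - (-14 - 1*(-30))/(6*(-30)) = 3009*(-1/1428) - (-1)*(-14 + 30)/(6*30) = -59/28 - (-1)*16/(6*30) = -59/28 - 1*(-4/45) = -59/28 + 4/45 = -2543/1260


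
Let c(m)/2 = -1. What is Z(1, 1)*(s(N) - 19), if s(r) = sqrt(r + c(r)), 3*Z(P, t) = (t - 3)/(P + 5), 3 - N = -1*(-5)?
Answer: 19/9 - 2*I/9 ≈ 2.1111 - 0.22222*I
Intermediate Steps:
N = -2 (N = 3 - (-1)*(-5) = 3 - 1*5 = 3 - 5 = -2)
c(m) = -2 (c(m) = 2*(-1) = -2)
Z(P, t) = (-3 + t)/(3*(5 + P)) (Z(P, t) = ((t - 3)/(P + 5))/3 = ((-3 + t)/(5 + P))/3 = (-3 + t)/(3*(5 + P)))
s(r) = sqrt(-2 + r) (s(r) = sqrt(r - 2) = sqrt(-2 + r))
Z(1, 1)*(s(N) - 19) = ((-3 + 1)/(3*(5 + 1)))*(sqrt(-2 - 2) - 19) = ((1/3)*(-2)/6)*(sqrt(-4) - 19) = ((1/3)*(1/6)*(-2))*(2*I - 19) = -(-19 + 2*I)/9 = 19/9 - 2*I/9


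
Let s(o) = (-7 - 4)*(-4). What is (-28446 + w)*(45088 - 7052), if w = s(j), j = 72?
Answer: -1080298472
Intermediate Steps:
s(o) = 44 (s(o) = -11*(-4) = 44)
w = 44
(-28446 + w)*(45088 - 7052) = (-28446 + 44)*(45088 - 7052) = -28402*38036 = -1080298472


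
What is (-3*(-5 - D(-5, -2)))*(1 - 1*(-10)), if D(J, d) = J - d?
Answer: 66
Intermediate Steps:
(-3*(-5 - D(-5, -2)))*(1 - 1*(-10)) = (-3*(-5 - (-5 - 1*(-2))))*(1 - 1*(-10)) = (-3*(-5 - (-5 + 2)))*(1 + 10) = -3*(-5 - 1*(-3))*11 = -3*(-5 + 3)*11 = -3*(-2)*11 = 6*11 = 66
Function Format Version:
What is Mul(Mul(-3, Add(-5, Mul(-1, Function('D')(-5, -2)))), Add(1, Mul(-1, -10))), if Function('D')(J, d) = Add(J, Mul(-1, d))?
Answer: 66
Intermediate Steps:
Mul(Mul(-3, Add(-5, Mul(-1, Function('D')(-5, -2)))), Add(1, Mul(-1, -10))) = Mul(Mul(-3, Add(-5, Mul(-1, Add(-5, Mul(-1, -2))))), Add(1, Mul(-1, -10))) = Mul(Mul(-3, Add(-5, Mul(-1, Add(-5, 2)))), Add(1, 10)) = Mul(Mul(-3, Add(-5, Mul(-1, -3))), 11) = Mul(Mul(-3, Add(-5, 3)), 11) = Mul(Mul(-3, -2), 11) = Mul(6, 11) = 66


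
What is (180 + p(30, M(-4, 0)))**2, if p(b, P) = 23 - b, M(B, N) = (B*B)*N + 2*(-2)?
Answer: 29929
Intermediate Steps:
M(B, N) = -4 + N*B**2 (M(B, N) = B**2*N - 4 = N*B**2 - 4 = -4 + N*B**2)
(180 + p(30, M(-4, 0)))**2 = (180 + (23 - 1*30))**2 = (180 + (23 - 30))**2 = (180 - 7)**2 = 173**2 = 29929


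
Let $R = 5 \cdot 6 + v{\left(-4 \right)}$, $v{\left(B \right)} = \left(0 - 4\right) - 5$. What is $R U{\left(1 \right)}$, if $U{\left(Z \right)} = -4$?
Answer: $-84$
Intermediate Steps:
$v{\left(B \right)} = -9$ ($v{\left(B \right)} = \left(0 - 4\right) - 5 = -4 - 5 = -9$)
$R = 21$ ($R = 5 \cdot 6 - 9 = 30 - 9 = 21$)
$R U{\left(1 \right)} = 21 \left(-4\right) = -84$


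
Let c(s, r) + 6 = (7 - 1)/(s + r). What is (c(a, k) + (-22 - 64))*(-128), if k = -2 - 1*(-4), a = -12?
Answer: 59264/5 ≈ 11853.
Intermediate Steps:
k = 2 (k = -2 + 4 = 2)
c(s, r) = -6 + 6/(r + s) (c(s, r) = -6 + (7 - 1)/(s + r) = -6 + 6/(r + s))
(c(a, k) + (-22 - 64))*(-128) = (6*(1 - 1*2 - 1*(-12))/(2 - 12) + (-22 - 64))*(-128) = (6*(1 - 2 + 12)/(-10) - 86)*(-128) = (6*(-⅒)*11 - 86)*(-128) = (-33/5 - 86)*(-128) = -463/5*(-128) = 59264/5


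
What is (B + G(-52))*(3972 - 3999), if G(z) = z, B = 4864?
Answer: -129924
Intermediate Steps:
(B + G(-52))*(3972 - 3999) = (4864 - 52)*(3972 - 3999) = 4812*(-27) = -129924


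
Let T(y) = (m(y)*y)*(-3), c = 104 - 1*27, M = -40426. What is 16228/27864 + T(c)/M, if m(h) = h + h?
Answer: 205908383/140803758 ≈ 1.4624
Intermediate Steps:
m(h) = 2*h
c = 77 (c = 104 - 27 = 77)
T(y) = -6*y² (T(y) = ((2*y)*y)*(-3) = (2*y²)*(-3) = -6*y²)
16228/27864 + T(c)/M = 16228/27864 - 6*77²/(-40426) = 16228*(1/27864) - 6*5929*(-1/40426) = 4057/6966 - 35574*(-1/40426) = 4057/6966 + 17787/20213 = 205908383/140803758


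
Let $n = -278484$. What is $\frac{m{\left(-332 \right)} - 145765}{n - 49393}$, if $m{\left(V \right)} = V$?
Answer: $\frac{146097}{327877} \approx 0.44558$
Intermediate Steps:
$\frac{m{\left(-332 \right)} - 145765}{n - 49393} = \frac{-332 - 145765}{-278484 - 49393} = - \frac{146097}{-327877} = \left(-146097\right) \left(- \frac{1}{327877}\right) = \frac{146097}{327877}$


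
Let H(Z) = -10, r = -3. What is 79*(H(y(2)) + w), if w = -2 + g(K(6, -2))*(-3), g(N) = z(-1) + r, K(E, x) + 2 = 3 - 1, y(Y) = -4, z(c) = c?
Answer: 0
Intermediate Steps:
K(E, x) = 0 (K(E, x) = -2 + (3 - 1) = -2 + 2 = 0)
g(N) = -4 (g(N) = -1 - 3 = -4)
w = 10 (w = -2 - 4*(-3) = -2 + 12 = 10)
79*(H(y(2)) + w) = 79*(-10 + 10) = 79*0 = 0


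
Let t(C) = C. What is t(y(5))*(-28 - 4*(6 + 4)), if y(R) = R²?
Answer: -1700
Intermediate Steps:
t(y(5))*(-28 - 4*(6 + 4)) = 5²*(-28 - 4*(6 + 4)) = 25*(-28 - 4*10) = 25*(-28 - 40) = 25*(-68) = -1700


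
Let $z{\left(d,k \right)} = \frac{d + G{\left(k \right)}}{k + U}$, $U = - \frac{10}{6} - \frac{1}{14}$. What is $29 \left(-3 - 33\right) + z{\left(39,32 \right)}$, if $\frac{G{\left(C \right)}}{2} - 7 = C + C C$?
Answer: $- \frac{1235994}{1271} \approx -972.46$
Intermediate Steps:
$G{\left(C \right)} = 14 + 2 C + 2 C^{2}$ ($G{\left(C \right)} = 14 + 2 \left(C + C C\right) = 14 + 2 \left(C + C^{2}\right) = 14 + \left(2 C + 2 C^{2}\right) = 14 + 2 C + 2 C^{2}$)
$U = - \frac{73}{42}$ ($U = \left(-10\right) \frac{1}{6} - \frac{1}{14} = - \frac{5}{3} - \frac{1}{14} = - \frac{73}{42} \approx -1.7381$)
$z{\left(d,k \right)} = \frac{14 + d + 2 k + 2 k^{2}}{- \frac{73}{42} + k}$ ($z{\left(d,k \right)} = \frac{d + \left(14 + 2 k + 2 k^{2}\right)}{k - \frac{73}{42}} = \frac{14 + d + 2 k + 2 k^{2}}{- \frac{73}{42} + k}$)
$29 \left(-3 - 33\right) + z{\left(39,32 \right)} = 29 \left(-3 - 33\right) + \frac{42 \left(14 + 39 + 2 \cdot 32 + 2 \cdot 32^{2}\right)}{-73 + 42 \cdot 32} = 29 \left(-36\right) + \frac{42 \left(14 + 39 + 64 + 2 \cdot 1024\right)}{-73 + 1344} = -1044 + \frac{42 \left(14 + 39 + 64 + 2048\right)}{1271} = -1044 + 42 \cdot \frac{1}{1271} \cdot 2165 = -1044 + \frac{90930}{1271} = - \frac{1235994}{1271}$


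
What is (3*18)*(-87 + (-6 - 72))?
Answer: -8910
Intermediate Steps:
(3*18)*(-87 + (-6 - 72)) = 54*(-87 - 78) = 54*(-165) = -8910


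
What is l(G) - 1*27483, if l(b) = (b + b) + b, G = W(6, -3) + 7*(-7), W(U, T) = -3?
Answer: -27639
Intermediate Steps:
G = -52 (G = -3 + 7*(-7) = -3 - 49 = -52)
l(b) = 3*b (l(b) = 2*b + b = 3*b)
l(G) - 1*27483 = 3*(-52) - 1*27483 = -156 - 27483 = -27639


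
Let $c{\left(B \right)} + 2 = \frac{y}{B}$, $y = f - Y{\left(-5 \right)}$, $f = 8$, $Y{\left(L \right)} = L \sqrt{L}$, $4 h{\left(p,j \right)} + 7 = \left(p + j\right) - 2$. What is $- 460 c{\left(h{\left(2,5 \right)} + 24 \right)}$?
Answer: $\frac{35880}{47} - \frac{4600 i \sqrt{5}}{47} \approx 763.4 - 218.85 i$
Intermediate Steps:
$h{\left(p,j \right)} = - \frac{9}{4} + \frac{j}{4} + \frac{p}{4}$ ($h{\left(p,j \right)} = - \frac{7}{4} + \frac{\left(p + j\right) - 2}{4} = - \frac{7}{4} + \frac{\left(j + p\right) - 2}{4} = - \frac{7}{4} + \frac{-2 + j + p}{4} = - \frac{7}{4} + \left(- \frac{1}{2} + \frac{j}{4} + \frac{p}{4}\right) = - \frac{9}{4} + \frac{j}{4} + \frac{p}{4}$)
$Y{\left(L \right)} = L^{\frac{3}{2}}$
$y = 8 + 5 i \sqrt{5}$ ($y = 8 - \left(-5\right)^{\frac{3}{2}} = 8 - - 5 i \sqrt{5} = 8 + 5 i \sqrt{5} \approx 8.0 + 11.18 i$)
$c{\left(B \right)} = -2 + \frac{8 + 5 i \sqrt{5}}{B}$
$- 460 c{\left(h{\left(2,5 \right)} + 24 \right)} = - 460 \frac{8 - 2 \left(\left(- \frac{9}{4} + \frac{1}{4} \cdot 5 + \frac{1}{4} \cdot 2\right) + 24\right) + 5 i \sqrt{5}}{\left(- \frac{9}{4} + \frac{1}{4} \cdot 5 + \frac{1}{4} \cdot 2\right) + 24} = - 460 \frac{8 - 2 \left(\left(- \frac{9}{4} + \frac{5}{4} + \frac{1}{2}\right) + 24\right) + 5 i \sqrt{5}}{\left(- \frac{9}{4} + \frac{5}{4} + \frac{1}{2}\right) + 24} = - 460 \frac{8 - 2 \left(- \frac{1}{2} + 24\right) + 5 i \sqrt{5}}{- \frac{1}{2} + 24} = - 460 \frac{8 - 47 + 5 i \sqrt{5}}{\frac{47}{2}} = - 460 \frac{2 \left(8 - 47 + 5 i \sqrt{5}\right)}{47} = - 460 \frac{2 \left(-39 + 5 i \sqrt{5}\right)}{47} = - 460 \left(- \frac{78}{47} + \frac{10 i \sqrt{5}}{47}\right) = \frac{35880}{47} - \frac{4600 i \sqrt{5}}{47}$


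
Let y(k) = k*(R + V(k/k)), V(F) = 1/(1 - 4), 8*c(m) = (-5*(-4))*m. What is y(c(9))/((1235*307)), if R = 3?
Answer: 12/75829 ≈ 0.00015825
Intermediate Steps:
c(m) = 5*m/2 (c(m) = ((-5*(-4))*m)/8 = (20*m)/8 = 5*m/2)
V(F) = -⅓ (V(F) = 1/(-3) = -⅓)
y(k) = 8*k/3 (y(k) = k*(3 - ⅓) = k*(8/3) = 8*k/3)
y(c(9))/((1235*307)) = (8*((5/2)*9)/3)/((1235*307)) = ((8/3)*(45/2))/379145 = 60*(1/379145) = 12/75829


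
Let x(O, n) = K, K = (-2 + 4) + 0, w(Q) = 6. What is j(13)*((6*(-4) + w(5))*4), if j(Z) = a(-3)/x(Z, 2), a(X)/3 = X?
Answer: 324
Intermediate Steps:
K = 2 (K = 2 + 0 = 2)
x(O, n) = 2
a(X) = 3*X
j(Z) = -9/2 (j(Z) = (3*(-3))/2 = -9*½ = -9/2)
j(13)*((6*(-4) + w(5))*4) = -9*(6*(-4) + 6)*4/2 = -9*(-24 + 6)*4/2 = -(-81)*4 = -9/2*(-72) = 324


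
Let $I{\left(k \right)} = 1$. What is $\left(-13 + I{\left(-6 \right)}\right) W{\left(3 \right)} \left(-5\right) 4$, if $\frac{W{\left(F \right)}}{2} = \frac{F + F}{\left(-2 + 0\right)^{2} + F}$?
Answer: $\frac{2880}{7} \approx 411.43$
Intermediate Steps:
$W{\left(F \right)} = \frac{4 F}{4 + F}$ ($W{\left(F \right)} = 2 \frac{F + F}{\left(-2 + 0\right)^{2} + F} = 2 \frac{2 F}{\left(-2\right)^{2} + F} = 2 \frac{2 F}{4 + F} = \frac{4 F}{4 + F}$)
$\left(-13 + I{\left(-6 \right)}\right) W{\left(3 \right)} \left(-5\right) 4 = \left(-13 + 1\right) 4 \cdot 3 \frac{1}{4 + 3} \left(-5\right) 4 = - 12 \cdot 4 \cdot 3 \cdot \frac{1}{7} \left(-5\right) 4 = - 12 \cdot \frac{12}{7} \left(-5\right) 4 = - 12 \left(\left(- \frac{60}{7}\right) 4\right) = \left(-12\right) \left(- \frac{240}{7}\right) = \frac{2880}{7}$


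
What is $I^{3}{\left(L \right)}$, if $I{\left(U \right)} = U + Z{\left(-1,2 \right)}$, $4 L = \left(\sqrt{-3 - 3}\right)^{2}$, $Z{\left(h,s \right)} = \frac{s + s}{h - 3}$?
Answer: $- \frac{125}{8} \approx -15.625$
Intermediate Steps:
$Z{\left(h,s \right)} = \frac{2 s}{-3 + h}$
$L = - \frac{3}{2}$ ($L = \frac{\left(\sqrt{-3 - 3}\right)^{2}}{4} = \frac{\left(\sqrt{-6}\right)^{2}}{4} = \frac{\left(i \sqrt{6}\right)^{2}}{4} = \frac{1}{4} \left(-6\right) = - \frac{3}{2} \approx -1.5$)
$I{\left(U \right)} = -1 + U$ ($I{\left(U \right)} = U + 2 \cdot 2 \frac{1}{-3 - 1} = U + 2 \cdot 2 \frac{1}{-4} = U + 2 \cdot 2 \left(- \frac{1}{4}\right) = U - 1 = -1 + U$)
$I^{3}{\left(L \right)} = \left(-1 - \frac{3}{2}\right)^{3} = \left(- \frac{5}{2}\right)^{3} = - \frac{125}{8}$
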